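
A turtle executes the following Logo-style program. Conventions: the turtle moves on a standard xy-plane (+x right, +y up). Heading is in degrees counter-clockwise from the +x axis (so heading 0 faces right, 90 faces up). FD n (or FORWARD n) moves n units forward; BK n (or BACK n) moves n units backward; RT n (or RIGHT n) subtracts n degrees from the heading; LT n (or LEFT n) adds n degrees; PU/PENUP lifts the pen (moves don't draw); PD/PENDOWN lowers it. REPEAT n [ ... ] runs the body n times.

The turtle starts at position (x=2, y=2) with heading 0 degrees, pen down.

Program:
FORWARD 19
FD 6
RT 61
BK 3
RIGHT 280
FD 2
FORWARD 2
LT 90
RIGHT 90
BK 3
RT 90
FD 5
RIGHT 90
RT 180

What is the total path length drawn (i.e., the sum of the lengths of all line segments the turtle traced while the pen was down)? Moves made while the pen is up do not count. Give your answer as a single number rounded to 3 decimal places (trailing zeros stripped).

Executing turtle program step by step:
Start: pos=(2,2), heading=0, pen down
FD 19: (2,2) -> (21,2) [heading=0, draw]
FD 6: (21,2) -> (27,2) [heading=0, draw]
RT 61: heading 0 -> 299
BK 3: (27,2) -> (25.546,4.624) [heading=299, draw]
RT 280: heading 299 -> 19
FD 2: (25.546,4.624) -> (27.437,5.275) [heading=19, draw]
FD 2: (27.437,5.275) -> (29.328,5.926) [heading=19, draw]
LT 90: heading 19 -> 109
RT 90: heading 109 -> 19
BK 3: (29.328,5.926) -> (26.491,4.949) [heading=19, draw]
RT 90: heading 19 -> 289
FD 5: (26.491,4.949) -> (28.119,0.222) [heading=289, draw]
RT 90: heading 289 -> 199
RT 180: heading 199 -> 19
Final: pos=(28.119,0.222), heading=19, 7 segment(s) drawn

Segment lengths:
  seg 1: (2,2) -> (21,2), length = 19
  seg 2: (21,2) -> (27,2), length = 6
  seg 3: (27,2) -> (25.546,4.624), length = 3
  seg 4: (25.546,4.624) -> (27.437,5.275), length = 2
  seg 5: (27.437,5.275) -> (29.328,5.926), length = 2
  seg 6: (29.328,5.926) -> (26.491,4.949), length = 3
  seg 7: (26.491,4.949) -> (28.119,0.222), length = 5
Total = 40

Answer: 40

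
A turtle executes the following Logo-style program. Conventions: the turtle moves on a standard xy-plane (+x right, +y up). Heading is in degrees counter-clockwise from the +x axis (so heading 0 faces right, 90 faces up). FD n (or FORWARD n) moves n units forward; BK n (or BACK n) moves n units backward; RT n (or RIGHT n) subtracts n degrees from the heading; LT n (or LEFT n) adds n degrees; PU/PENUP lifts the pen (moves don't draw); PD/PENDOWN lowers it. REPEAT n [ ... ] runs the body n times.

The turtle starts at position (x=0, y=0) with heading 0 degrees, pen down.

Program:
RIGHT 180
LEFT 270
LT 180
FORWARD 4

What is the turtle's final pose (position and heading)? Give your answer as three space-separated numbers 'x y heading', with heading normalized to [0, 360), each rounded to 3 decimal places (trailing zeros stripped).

Answer: 0 -4 270

Derivation:
Executing turtle program step by step:
Start: pos=(0,0), heading=0, pen down
RT 180: heading 0 -> 180
LT 270: heading 180 -> 90
LT 180: heading 90 -> 270
FD 4: (0,0) -> (0,-4) [heading=270, draw]
Final: pos=(0,-4), heading=270, 1 segment(s) drawn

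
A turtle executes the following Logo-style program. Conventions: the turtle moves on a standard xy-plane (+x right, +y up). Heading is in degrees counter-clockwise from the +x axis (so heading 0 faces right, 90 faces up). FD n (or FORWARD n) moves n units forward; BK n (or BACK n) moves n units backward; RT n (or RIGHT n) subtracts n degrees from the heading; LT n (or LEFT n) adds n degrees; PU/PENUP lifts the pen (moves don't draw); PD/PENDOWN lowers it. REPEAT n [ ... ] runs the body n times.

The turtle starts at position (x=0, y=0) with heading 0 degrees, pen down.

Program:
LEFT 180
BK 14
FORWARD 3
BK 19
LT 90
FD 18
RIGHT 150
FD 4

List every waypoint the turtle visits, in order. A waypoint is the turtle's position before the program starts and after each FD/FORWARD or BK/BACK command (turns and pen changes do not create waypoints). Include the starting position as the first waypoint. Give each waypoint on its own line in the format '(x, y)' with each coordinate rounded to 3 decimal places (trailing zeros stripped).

Answer: (0, 0)
(14, 0)
(11, 0)
(30, 0)
(30, -18)
(28, -14.536)

Derivation:
Executing turtle program step by step:
Start: pos=(0,0), heading=0, pen down
LT 180: heading 0 -> 180
BK 14: (0,0) -> (14,0) [heading=180, draw]
FD 3: (14,0) -> (11,0) [heading=180, draw]
BK 19: (11,0) -> (30,0) [heading=180, draw]
LT 90: heading 180 -> 270
FD 18: (30,0) -> (30,-18) [heading=270, draw]
RT 150: heading 270 -> 120
FD 4: (30,-18) -> (28,-14.536) [heading=120, draw]
Final: pos=(28,-14.536), heading=120, 5 segment(s) drawn
Waypoints (6 total):
(0, 0)
(14, 0)
(11, 0)
(30, 0)
(30, -18)
(28, -14.536)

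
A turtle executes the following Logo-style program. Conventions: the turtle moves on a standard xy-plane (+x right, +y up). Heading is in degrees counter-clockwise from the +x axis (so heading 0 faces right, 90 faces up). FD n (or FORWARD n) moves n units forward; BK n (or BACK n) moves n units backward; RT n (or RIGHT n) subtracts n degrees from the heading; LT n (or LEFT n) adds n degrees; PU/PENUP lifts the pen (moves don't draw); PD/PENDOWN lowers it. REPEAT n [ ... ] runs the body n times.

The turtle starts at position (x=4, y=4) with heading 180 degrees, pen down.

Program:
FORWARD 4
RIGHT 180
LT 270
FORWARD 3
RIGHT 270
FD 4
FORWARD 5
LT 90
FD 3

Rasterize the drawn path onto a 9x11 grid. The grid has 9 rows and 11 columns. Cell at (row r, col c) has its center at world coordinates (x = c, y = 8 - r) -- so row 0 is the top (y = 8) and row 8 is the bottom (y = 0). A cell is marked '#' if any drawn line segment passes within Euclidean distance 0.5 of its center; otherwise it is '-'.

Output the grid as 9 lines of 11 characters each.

Segment 0: (4,4) -> (0,4)
Segment 1: (0,4) -> (-0,1)
Segment 2: (-0,1) -> (4,1)
Segment 3: (4,1) -> (9,1)
Segment 4: (9,1) -> (9,4)

Answer: -----------
-----------
-----------
-----------
#####----#-
#--------#-
#--------#-
##########-
-----------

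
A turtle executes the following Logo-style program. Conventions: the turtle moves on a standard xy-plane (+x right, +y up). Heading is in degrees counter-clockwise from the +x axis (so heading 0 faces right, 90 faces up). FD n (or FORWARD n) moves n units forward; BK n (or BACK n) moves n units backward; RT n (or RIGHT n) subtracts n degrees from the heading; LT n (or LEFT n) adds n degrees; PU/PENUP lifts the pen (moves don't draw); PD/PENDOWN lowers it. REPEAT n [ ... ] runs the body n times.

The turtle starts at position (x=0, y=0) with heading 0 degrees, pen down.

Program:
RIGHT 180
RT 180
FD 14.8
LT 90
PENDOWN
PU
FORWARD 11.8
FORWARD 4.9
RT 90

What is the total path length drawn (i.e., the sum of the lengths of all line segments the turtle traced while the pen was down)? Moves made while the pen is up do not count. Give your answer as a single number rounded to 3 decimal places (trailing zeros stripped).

Executing turtle program step by step:
Start: pos=(0,0), heading=0, pen down
RT 180: heading 0 -> 180
RT 180: heading 180 -> 0
FD 14.8: (0,0) -> (14.8,0) [heading=0, draw]
LT 90: heading 0 -> 90
PD: pen down
PU: pen up
FD 11.8: (14.8,0) -> (14.8,11.8) [heading=90, move]
FD 4.9: (14.8,11.8) -> (14.8,16.7) [heading=90, move]
RT 90: heading 90 -> 0
Final: pos=(14.8,16.7), heading=0, 1 segment(s) drawn

Segment lengths:
  seg 1: (0,0) -> (14.8,0), length = 14.8
Total = 14.8

Answer: 14.8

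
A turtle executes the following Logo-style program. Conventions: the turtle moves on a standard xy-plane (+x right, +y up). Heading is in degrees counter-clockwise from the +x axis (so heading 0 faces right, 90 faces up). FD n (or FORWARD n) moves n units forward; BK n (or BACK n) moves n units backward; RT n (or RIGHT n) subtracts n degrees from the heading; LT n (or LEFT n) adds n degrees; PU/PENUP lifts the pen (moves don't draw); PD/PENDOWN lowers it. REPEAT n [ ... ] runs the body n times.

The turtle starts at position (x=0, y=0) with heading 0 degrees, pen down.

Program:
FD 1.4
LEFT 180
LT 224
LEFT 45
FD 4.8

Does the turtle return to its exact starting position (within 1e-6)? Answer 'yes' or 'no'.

Answer: no

Derivation:
Executing turtle program step by step:
Start: pos=(0,0), heading=0, pen down
FD 1.4: (0,0) -> (1.4,0) [heading=0, draw]
LT 180: heading 0 -> 180
LT 224: heading 180 -> 44
LT 45: heading 44 -> 89
FD 4.8: (1.4,0) -> (1.484,4.799) [heading=89, draw]
Final: pos=(1.484,4.799), heading=89, 2 segment(s) drawn

Start position: (0, 0)
Final position: (1.484, 4.799)
Distance = 5.023; >= 1e-6 -> NOT closed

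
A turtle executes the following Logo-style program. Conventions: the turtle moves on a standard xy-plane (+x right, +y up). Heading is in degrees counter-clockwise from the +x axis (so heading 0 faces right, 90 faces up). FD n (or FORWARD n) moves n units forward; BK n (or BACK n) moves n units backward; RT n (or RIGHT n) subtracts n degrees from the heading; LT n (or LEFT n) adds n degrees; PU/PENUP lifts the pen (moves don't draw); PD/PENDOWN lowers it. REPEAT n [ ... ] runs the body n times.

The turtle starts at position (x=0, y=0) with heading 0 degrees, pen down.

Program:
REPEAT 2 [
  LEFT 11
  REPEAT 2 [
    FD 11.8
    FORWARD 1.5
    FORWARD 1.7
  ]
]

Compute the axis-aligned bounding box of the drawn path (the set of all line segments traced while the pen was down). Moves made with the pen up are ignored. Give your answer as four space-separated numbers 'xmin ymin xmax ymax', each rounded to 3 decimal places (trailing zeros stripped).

Executing turtle program step by step:
Start: pos=(0,0), heading=0, pen down
REPEAT 2 [
  -- iteration 1/2 --
  LT 11: heading 0 -> 11
  REPEAT 2 [
    -- iteration 1/2 --
    FD 11.8: (0,0) -> (11.583,2.252) [heading=11, draw]
    FD 1.5: (11.583,2.252) -> (13.056,2.538) [heading=11, draw]
    FD 1.7: (13.056,2.538) -> (14.724,2.862) [heading=11, draw]
    -- iteration 2/2 --
    FD 11.8: (14.724,2.862) -> (26.308,5.114) [heading=11, draw]
    FD 1.5: (26.308,5.114) -> (27.78,5.4) [heading=11, draw]
    FD 1.7: (27.78,5.4) -> (29.449,5.724) [heading=11, draw]
  ]
  -- iteration 2/2 --
  LT 11: heading 11 -> 22
  REPEAT 2 [
    -- iteration 1/2 --
    FD 11.8: (29.449,5.724) -> (40.39,10.145) [heading=22, draw]
    FD 1.5: (40.39,10.145) -> (41.78,10.707) [heading=22, draw]
    FD 1.7: (41.78,10.707) -> (43.357,11.343) [heading=22, draw]
    -- iteration 2/2 --
    FD 11.8: (43.357,11.343) -> (54.297,15.764) [heading=22, draw]
    FD 1.5: (54.297,15.764) -> (55.688,16.326) [heading=22, draw]
    FD 1.7: (55.688,16.326) -> (57.264,16.962) [heading=22, draw]
  ]
]
Final: pos=(57.264,16.962), heading=22, 12 segment(s) drawn

Segment endpoints: x in {0, 11.583, 13.056, 14.724, 26.308, 27.78, 29.449, 40.39, 41.78, 43.357, 54.297, 55.688, 57.264}, y in {0, 2.252, 2.538, 2.862, 5.114, 5.4, 5.724, 10.145, 10.707, 11.343, 15.764, 16.326, 16.962}
xmin=0, ymin=0, xmax=57.264, ymax=16.962

Answer: 0 0 57.264 16.962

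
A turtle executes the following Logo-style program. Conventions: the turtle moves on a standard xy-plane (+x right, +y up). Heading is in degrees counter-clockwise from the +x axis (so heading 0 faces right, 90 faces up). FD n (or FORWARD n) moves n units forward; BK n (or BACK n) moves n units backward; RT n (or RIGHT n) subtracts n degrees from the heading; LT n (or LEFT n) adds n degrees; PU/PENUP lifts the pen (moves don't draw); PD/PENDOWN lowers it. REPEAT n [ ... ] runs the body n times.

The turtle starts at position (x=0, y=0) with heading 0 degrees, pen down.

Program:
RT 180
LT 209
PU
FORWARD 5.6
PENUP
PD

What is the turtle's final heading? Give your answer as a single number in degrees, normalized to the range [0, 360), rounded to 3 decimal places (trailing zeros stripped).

Answer: 29

Derivation:
Executing turtle program step by step:
Start: pos=(0,0), heading=0, pen down
RT 180: heading 0 -> 180
LT 209: heading 180 -> 29
PU: pen up
FD 5.6: (0,0) -> (4.898,2.715) [heading=29, move]
PU: pen up
PD: pen down
Final: pos=(4.898,2.715), heading=29, 0 segment(s) drawn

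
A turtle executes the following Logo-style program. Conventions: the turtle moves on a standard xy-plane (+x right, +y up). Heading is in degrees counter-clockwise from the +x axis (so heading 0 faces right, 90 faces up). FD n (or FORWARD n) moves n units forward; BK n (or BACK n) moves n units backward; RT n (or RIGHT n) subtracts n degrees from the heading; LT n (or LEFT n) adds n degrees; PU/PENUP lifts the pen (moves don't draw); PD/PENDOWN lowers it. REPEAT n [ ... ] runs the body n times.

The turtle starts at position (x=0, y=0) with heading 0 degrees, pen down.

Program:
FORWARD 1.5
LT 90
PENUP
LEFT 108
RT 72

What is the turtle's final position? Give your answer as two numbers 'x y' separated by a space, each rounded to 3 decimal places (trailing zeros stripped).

Answer: 1.5 0

Derivation:
Executing turtle program step by step:
Start: pos=(0,0), heading=0, pen down
FD 1.5: (0,0) -> (1.5,0) [heading=0, draw]
LT 90: heading 0 -> 90
PU: pen up
LT 108: heading 90 -> 198
RT 72: heading 198 -> 126
Final: pos=(1.5,0), heading=126, 1 segment(s) drawn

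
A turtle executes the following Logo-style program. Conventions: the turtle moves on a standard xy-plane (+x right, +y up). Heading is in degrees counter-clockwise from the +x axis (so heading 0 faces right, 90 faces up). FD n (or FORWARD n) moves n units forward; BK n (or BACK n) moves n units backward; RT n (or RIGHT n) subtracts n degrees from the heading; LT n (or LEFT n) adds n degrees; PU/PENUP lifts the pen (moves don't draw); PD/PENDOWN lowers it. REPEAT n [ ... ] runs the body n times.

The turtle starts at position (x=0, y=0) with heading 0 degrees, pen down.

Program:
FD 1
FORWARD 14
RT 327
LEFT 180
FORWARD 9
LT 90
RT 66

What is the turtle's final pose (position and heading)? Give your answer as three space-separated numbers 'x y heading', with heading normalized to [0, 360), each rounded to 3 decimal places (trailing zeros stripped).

Executing turtle program step by step:
Start: pos=(0,0), heading=0, pen down
FD 1: (0,0) -> (1,0) [heading=0, draw]
FD 14: (1,0) -> (15,0) [heading=0, draw]
RT 327: heading 0 -> 33
LT 180: heading 33 -> 213
FD 9: (15,0) -> (7.452,-4.902) [heading=213, draw]
LT 90: heading 213 -> 303
RT 66: heading 303 -> 237
Final: pos=(7.452,-4.902), heading=237, 3 segment(s) drawn

Answer: 7.452 -4.902 237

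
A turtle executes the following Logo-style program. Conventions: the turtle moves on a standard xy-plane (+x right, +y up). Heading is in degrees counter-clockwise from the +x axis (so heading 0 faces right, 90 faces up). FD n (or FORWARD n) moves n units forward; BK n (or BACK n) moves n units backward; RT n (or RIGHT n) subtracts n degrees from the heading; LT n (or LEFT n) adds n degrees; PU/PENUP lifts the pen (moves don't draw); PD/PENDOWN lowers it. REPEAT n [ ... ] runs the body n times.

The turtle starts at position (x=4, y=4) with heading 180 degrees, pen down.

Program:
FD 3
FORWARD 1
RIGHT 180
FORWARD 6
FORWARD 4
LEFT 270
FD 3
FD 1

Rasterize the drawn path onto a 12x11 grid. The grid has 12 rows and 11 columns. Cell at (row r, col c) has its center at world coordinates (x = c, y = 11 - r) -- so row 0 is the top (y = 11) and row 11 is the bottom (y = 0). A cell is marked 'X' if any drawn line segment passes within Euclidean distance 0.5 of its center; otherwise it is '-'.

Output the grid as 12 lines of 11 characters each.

Segment 0: (4,4) -> (1,4)
Segment 1: (1,4) -> (0,4)
Segment 2: (0,4) -> (6,4)
Segment 3: (6,4) -> (10,4)
Segment 4: (10,4) -> (10,1)
Segment 5: (10,1) -> (10,0)

Answer: -----------
-----------
-----------
-----------
-----------
-----------
-----------
XXXXXXXXXXX
----------X
----------X
----------X
----------X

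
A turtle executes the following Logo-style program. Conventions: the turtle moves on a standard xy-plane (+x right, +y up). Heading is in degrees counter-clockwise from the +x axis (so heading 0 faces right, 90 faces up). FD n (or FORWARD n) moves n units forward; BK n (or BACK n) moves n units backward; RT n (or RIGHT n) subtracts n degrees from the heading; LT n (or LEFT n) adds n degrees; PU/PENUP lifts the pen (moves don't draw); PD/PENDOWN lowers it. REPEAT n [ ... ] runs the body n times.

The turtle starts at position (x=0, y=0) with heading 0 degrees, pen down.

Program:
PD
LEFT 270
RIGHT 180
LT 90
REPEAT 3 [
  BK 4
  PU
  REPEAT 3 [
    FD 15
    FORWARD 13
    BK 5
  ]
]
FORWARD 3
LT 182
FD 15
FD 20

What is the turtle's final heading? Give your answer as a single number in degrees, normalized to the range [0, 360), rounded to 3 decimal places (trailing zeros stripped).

Answer: 2

Derivation:
Executing turtle program step by step:
Start: pos=(0,0), heading=0, pen down
PD: pen down
LT 270: heading 0 -> 270
RT 180: heading 270 -> 90
LT 90: heading 90 -> 180
REPEAT 3 [
  -- iteration 1/3 --
  BK 4: (0,0) -> (4,0) [heading=180, draw]
  PU: pen up
  REPEAT 3 [
    -- iteration 1/3 --
    FD 15: (4,0) -> (-11,0) [heading=180, move]
    FD 13: (-11,0) -> (-24,0) [heading=180, move]
    BK 5: (-24,0) -> (-19,0) [heading=180, move]
    -- iteration 2/3 --
    FD 15: (-19,0) -> (-34,0) [heading=180, move]
    FD 13: (-34,0) -> (-47,0) [heading=180, move]
    BK 5: (-47,0) -> (-42,0) [heading=180, move]
    -- iteration 3/3 --
    FD 15: (-42,0) -> (-57,0) [heading=180, move]
    FD 13: (-57,0) -> (-70,0) [heading=180, move]
    BK 5: (-70,0) -> (-65,0) [heading=180, move]
  ]
  -- iteration 2/3 --
  BK 4: (-65,0) -> (-61,0) [heading=180, move]
  PU: pen up
  REPEAT 3 [
    -- iteration 1/3 --
    FD 15: (-61,0) -> (-76,0) [heading=180, move]
    FD 13: (-76,0) -> (-89,0) [heading=180, move]
    BK 5: (-89,0) -> (-84,0) [heading=180, move]
    -- iteration 2/3 --
    FD 15: (-84,0) -> (-99,0) [heading=180, move]
    FD 13: (-99,0) -> (-112,0) [heading=180, move]
    BK 5: (-112,0) -> (-107,0) [heading=180, move]
    -- iteration 3/3 --
    FD 15: (-107,0) -> (-122,0) [heading=180, move]
    FD 13: (-122,0) -> (-135,0) [heading=180, move]
    BK 5: (-135,0) -> (-130,0) [heading=180, move]
  ]
  -- iteration 3/3 --
  BK 4: (-130,0) -> (-126,0) [heading=180, move]
  PU: pen up
  REPEAT 3 [
    -- iteration 1/3 --
    FD 15: (-126,0) -> (-141,0) [heading=180, move]
    FD 13: (-141,0) -> (-154,0) [heading=180, move]
    BK 5: (-154,0) -> (-149,0) [heading=180, move]
    -- iteration 2/3 --
    FD 15: (-149,0) -> (-164,0) [heading=180, move]
    FD 13: (-164,0) -> (-177,0) [heading=180, move]
    BK 5: (-177,0) -> (-172,0) [heading=180, move]
    -- iteration 3/3 --
    FD 15: (-172,0) -> (-187,0) [heading=180, move]
    FD 13: (-187,0) -> (-200,0) [heading=180, move]
    BK 5: (-200,0) -> (-195,0) [heading=180, move]
  ]
]
FD 3: (-195,0) -> (-198,0) [heading=180, move]
LT 182: heading 180 -> 2
FD 15: (-198,0) -> (-183.009,0.523) [heading=2, move]
FD 20: (-183.009,0.523) -> (-163.021,1.221) [heading=2, move]
Final: pos=(-163.021,1.221), heading=2, 1 segment(s) drawn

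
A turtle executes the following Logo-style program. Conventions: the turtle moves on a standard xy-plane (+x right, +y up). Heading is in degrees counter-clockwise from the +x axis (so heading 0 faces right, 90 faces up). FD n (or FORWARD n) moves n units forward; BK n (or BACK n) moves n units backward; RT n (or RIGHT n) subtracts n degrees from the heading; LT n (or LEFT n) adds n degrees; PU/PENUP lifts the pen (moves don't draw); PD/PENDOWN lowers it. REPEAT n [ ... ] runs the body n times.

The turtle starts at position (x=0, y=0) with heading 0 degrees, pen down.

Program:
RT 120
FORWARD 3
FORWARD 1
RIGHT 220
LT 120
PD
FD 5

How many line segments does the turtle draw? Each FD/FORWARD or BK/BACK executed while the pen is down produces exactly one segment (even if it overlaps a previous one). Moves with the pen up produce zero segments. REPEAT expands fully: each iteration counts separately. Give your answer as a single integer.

Answer: 3

Derivation:
Executing turtle program step by step:
Start: pos=(0,0), heading=0, pen down
RT 120: heading 0 -> 240
FD 3: (0,0) -> (-1.5,-2.598) [heading=240, draw]
FD 1: (-1.5,-2.598) -> (-2,-3.464) [heading=240, draw]
RT 220: heading 240 -> 20
LT 120: heading 20 -> 140
PD: pen down
FD 5: (-2,-3.464) -> (-5.83,-0.25) [heading=140, draw]
Final: pos=(-5.83,-0.25), heading=140, 3 segment(s) drawn
Segments drawn: 3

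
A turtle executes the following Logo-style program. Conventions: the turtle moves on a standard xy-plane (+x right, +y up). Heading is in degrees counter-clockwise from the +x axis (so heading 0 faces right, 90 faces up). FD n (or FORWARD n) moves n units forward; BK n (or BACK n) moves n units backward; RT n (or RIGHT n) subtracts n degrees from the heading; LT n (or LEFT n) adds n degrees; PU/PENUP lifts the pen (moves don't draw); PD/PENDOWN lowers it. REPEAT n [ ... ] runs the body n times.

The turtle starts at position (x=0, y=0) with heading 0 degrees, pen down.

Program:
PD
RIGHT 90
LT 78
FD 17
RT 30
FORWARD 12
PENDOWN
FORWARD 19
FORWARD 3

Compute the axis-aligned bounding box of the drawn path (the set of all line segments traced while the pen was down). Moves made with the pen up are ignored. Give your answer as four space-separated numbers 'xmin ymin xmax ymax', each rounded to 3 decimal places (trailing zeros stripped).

Answer: 0 -26.285 41.895 0

Derivation:
Executing turtle program step by step:
Start: pos=(0,0), heading=0, pen down
PD: pen down
RT 90: heading 0 -> 270
LT 78: heading 270 -> 348
FD 17: (0,0) -> (16.629,-3.534) [heading=348, draw]
RT 30: heading 348 -> 318
FD 12: (16.629,-3.534) -> (25.546,-11.564) [heading=318, draw]
PD: pen down
FD 19: (25.546,-11.564) -> (39.666,-24.278) [heading=318, draw]
FD 3: (39.666,-24.278) -> (41.895,-26.285) [heading=318, draw]
Final: pos=(41.895,-26.285), heading=318, 4 segment(s) drawn

Segment endpoints: x in {0, 16.629, 25.546, 39.666, 41.895}, y in {-26.285, -24.278, -11.564, -3.534, 0}
xmin=0, ymin=-26.285, xmax=41.895, ymax=0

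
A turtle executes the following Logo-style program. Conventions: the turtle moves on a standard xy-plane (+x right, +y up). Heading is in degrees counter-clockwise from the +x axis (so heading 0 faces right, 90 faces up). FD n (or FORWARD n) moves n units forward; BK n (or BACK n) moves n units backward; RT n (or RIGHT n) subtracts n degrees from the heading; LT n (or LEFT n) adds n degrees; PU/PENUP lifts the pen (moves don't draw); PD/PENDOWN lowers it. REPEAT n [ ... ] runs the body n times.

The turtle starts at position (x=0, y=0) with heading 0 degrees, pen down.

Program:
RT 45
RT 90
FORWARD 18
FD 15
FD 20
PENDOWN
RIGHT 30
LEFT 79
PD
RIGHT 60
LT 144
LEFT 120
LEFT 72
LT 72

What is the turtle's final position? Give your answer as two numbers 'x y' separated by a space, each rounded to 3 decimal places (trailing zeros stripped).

Executing turtle program step by step:
Start: pos=(0,0), heading=0, pen down
RT 45: heading 0 -> 315
RT 90: heading 315 -> 225
FD 18: (0,0) -> (-12.728,-12.728) [heading=225, draw]
FD 15: (-12.728,-12.728) -> (-23.335,-23.335) [heading=225, draw]
FD 20: (-23.335,-23.335) -> (-37.477,-37.477) [heading=225, draw]
PD: pen down
RT 30: heading 225 -> 195
LT 79: heading 195 -> 274
PD: pen down
RT 60: heading 274 -> 214
LT 144: heading 214 -> 358
LT 120: heading 358 -> 118
LT 72: heading 118 -> 190
LT 72: heading 190 -> 262
Final: pos=(-37.477,-37.477), heading=262, 3 segment(s) drawn

Answer: -37.477 -37.477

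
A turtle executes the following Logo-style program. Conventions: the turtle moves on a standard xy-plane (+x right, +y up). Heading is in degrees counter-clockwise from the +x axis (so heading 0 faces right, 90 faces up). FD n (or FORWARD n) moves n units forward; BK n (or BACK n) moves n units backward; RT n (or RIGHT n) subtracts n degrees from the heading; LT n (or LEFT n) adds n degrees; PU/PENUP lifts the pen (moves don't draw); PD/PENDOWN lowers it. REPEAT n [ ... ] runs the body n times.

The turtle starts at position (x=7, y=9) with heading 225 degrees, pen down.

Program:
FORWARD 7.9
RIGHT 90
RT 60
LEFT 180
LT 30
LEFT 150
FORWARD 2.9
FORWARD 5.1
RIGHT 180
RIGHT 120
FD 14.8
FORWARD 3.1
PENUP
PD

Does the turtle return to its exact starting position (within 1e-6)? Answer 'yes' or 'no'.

Executing turtle program step by step:
Start: pos=(7,9), heading=225, pen down
FD 7.9: (7,9) -> (1.414,3.414) [heading=225, draw]
RT 90: heading 225 -> 135
RT 60: heading 135 -> 75
LT 180: heading 75 -> 255
LT 30: heading 255 -> 285
LT 150: heading 285 -> 75
FD 2.9: (1.414,3.414) -> (2.164,6.215) [heading=75, draw]
FD 5.1: (2.164,6.215) -> (3.484,11.141) [heading=75, draw]
RT 180: heading 75 -> 255
RT 120: heading 255 -> 135
FD 14.8: (3.484,11.141) -> (-6.981,21.606) [heading=135, draw]
FD 3.1: (-6.981,21.606) -> (-9.173,23.798) [heading=135, draw]
PU: pen up
PD: pen down
Final: pos=(-9.173,23.798), heading=135, 5 segment(s) drawn

Start position: (7, 9)
Final position: (-9.173, 23.798)
Distance = 21.922; >= 1e-6 -> NOT closed

Answer: no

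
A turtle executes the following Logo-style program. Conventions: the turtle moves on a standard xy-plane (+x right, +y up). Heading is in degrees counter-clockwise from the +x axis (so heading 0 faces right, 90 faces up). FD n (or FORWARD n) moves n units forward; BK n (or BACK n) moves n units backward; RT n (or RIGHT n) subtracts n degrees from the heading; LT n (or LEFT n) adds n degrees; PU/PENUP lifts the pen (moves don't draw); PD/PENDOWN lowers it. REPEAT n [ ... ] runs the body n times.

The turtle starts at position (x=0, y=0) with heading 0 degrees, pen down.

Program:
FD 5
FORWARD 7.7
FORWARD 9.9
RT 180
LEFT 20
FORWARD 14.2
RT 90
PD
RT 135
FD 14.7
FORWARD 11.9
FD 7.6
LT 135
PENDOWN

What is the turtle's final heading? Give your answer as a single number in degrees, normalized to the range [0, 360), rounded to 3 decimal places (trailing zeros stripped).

Answer: 110

Derivation:
Executing turtle program step by step:
Start: pos=(0,0), heading=0, pen down
FD 5: (0,0) -> (5,0) [heading=0, draw]
FD 7.7: (5,0) -> (12.7,0) [heading=0, draw]
FD 9.9: (12.7,0) -> (22.6,0) [heading=0, draw]
RT 180: heading 0 -> 180
LT 20: heading 180 -> 200
FD 14.2: (22.6,0) -> (9.256,-4.857) [heading=200, draw]
RT 90: heading 200 -> 110
PD: pen down
RT 135: heading 110 -> 335
FD 14.7: (9.256,-4.857) -> (22.579,-11.069) [heading=335, draw]
FD 11.9: (22.579,-11.069) -> (33.364,-16.098) [heading=335, draw]
FD 7.6: (33.364,-16.098) -> (40.252,-19.31) [heading=335, draw]
LT 135: heading 335 -> 110
PD: pen down
Final: pos=(40.252,-19.31), heading=110, 7 segment(s) drawn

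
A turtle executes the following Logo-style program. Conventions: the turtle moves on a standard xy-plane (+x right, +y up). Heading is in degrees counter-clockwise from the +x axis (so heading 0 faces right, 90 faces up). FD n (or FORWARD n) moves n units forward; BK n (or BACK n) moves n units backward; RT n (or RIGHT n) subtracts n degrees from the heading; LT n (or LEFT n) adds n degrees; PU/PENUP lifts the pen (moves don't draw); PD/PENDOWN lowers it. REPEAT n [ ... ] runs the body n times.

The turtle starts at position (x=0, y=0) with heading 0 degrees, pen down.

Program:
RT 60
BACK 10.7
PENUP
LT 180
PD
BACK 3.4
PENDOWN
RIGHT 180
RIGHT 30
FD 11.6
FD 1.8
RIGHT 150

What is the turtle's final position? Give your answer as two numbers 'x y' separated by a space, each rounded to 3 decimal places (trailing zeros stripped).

Answer: -3.65 -7.078

Derivation:
Executing turtle program step by step:
Start: pos=(0,0), heading=0, pen down
RT 60: heading 0 -> 300
BK 10.7: (0,0) -> (-5.35,9.266) [heading=300, draw]
PU: pen up
LT 180: heading 300 -> 120
PD: pen down
BK 3.4: (-5.35,9.266) -> (-3.65,6.322) [heading=120, draw]
PD: pen down
RT 180: heading 120 -> 300
RT 30: heading 300 -> 270
FD 11.6: (-3.65,6.322) -> (-3.65,-5.278) [heading=270, draw]
FD 1.8: (-3.65,-5.278) -> (-3.65,-7.078) [heading=270, draw]
RT 150: heading 270 -> 120
Final: pos=(-3.65,-7.078), heading=120, 4 segment(s) drawn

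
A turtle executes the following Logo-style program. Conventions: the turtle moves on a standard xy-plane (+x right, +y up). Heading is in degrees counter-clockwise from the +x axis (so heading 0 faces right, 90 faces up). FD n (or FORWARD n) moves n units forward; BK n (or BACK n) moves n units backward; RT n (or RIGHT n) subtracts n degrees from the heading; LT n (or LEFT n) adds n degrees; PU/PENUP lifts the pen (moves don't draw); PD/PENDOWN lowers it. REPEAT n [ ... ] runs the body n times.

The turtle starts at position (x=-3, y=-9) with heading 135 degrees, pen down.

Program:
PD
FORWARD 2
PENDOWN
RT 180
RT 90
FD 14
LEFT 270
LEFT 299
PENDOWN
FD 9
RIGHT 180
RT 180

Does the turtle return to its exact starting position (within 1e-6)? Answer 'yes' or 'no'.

Answer: no

Derivation:
Executing turtle program step by step:
Start: pos=(-3,-9), heading=135, pen down
PD: pen down
FD 2: (-3,-9) -> (-4.414,-7.586) [heading=135, draw]
PD: pen down
RT 180: heading 135 -> 315
RT 90: heading 315 -> 225
FD 14: (-4.414,-7.586) -> (-14.314,-17.485) [heading=225, draw]
LT 270: heading 225 -> 135
LT 299: heading 135 -> 74
PD: pen down
FD 9: (-14.314,-17.485) -> (-11.833,-8.834) [heading=74, draw]
RT 180: heading 74 -> 254
RT 180: heading 254 -> 74
Final: pos=(-11.833,-8.834), heading=74, 3 segment(s) drawn

Start position: (-3, -9)
Final position: (-11.833, -8.834)
Distance = 8.835; >= 1e-6 -> NOT closed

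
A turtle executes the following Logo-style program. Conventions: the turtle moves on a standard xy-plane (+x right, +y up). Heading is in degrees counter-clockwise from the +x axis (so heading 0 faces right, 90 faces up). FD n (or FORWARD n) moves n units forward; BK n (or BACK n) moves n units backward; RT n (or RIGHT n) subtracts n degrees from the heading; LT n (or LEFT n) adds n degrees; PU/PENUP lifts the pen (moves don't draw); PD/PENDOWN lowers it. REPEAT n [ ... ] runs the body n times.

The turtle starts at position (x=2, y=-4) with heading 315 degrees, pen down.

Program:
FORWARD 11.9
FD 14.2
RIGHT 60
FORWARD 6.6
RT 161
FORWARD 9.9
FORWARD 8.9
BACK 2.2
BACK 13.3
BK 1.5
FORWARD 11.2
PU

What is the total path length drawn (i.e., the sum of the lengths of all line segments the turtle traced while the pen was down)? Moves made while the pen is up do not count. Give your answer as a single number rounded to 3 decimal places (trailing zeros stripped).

Executing turtle program step by step:
Start: pos=(2,-4), heading=315, pen down
FD 11.9: (2,-4) -> (10.415,-12.415) [heading=315, draw]
FD 14.2: (10.415,-12.415) -> (20.455,-22.455) [heading=315, draw]
RT 60: heading 315 -> 255
FD 6.6: (20.455,-22.455) -> (18.747,-28.831) [heading=255, draw]
RT 161: heading 255 -> 94
FD 9.9: (18.747,-28.831) -> (18.057,-18.955) [heading=94, draw]
FD 8.9: (18.057,-18.955) -> (17.436,-10.076) [heading=94, draw]
BK 2.2: (17.436,-10.076) -> (17.589,-12.271) [heading=94, draw]
BK 13.3: (17.589,-12.271) -> (18.517,-25.539) [heading=94, draw]
BK 1.5: (18.517,-25.539) -> (18.622,-27.035) [heading=94, draw]
FD 11.2: (18.622,-27.035) -> (17.84,-15.862) [heading=94, draw]
PU: pen up
Final: pos=(17.84,-15.862), heading=94, 9 segment(s) drawn

Segment lengths:
  seg 1: (2,-4) -> (10.415,-12.415), length = 11.9
  seg 2: (10.415,-12.415) -> (20.455,-22.455), length = 14.2
  seg 3: (20.455,-22.455) -> (18.747,-28.831), length = 6.6
  seg 4: (18.747,-28.831) -> (18.057,-18.955), length = 9.9
  seg 5: (18.057,-18.955) -> (17.436,-10.076), length = 8.9
  seg 6: (17.436,-10.076) -> (17.589,-12.271), length = 2.2
  seg 7: (17.589,-12.271) -> (18.517,-25.539), length = 13.3
  seg 8: (18.517,-25.539) -> (18.622,-27.035), length = 1.5
  seg 9: (18.622,-27.035) -> (17.84,-15.862), length = 11.2
Total = 79.7

Answer: 79.7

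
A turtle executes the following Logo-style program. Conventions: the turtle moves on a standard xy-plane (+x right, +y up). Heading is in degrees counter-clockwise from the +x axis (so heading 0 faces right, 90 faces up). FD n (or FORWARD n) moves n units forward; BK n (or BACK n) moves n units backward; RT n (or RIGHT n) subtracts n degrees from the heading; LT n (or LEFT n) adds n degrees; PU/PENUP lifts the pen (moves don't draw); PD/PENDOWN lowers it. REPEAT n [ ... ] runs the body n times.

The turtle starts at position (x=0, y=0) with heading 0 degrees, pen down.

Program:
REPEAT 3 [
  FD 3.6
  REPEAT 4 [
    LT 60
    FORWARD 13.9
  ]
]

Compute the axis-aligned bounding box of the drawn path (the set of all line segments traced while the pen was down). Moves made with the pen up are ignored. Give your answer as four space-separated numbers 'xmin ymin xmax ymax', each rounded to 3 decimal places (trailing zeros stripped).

Executing turtle program step by step:
Start: pos=(0,0), heading=0, pen down
REPEAT 3 [
  -- iteration 1/3 --
  FD 3.6: (0,0) -> (3.6,0) [heading=0, draw]
  REPEAT 4 [
    -- iteration 1/4 --
    LT 60: heading 0 -> 60
    FD 13.9: (3.6,0) -> (10.55,12.038) [heading=60, draw]
    -- iteration 2/4 --
    LT 60: heading 60 -> 120
    FD 13.9: (10.55,12.038) -> (3.6,24.076) [heading=120, draw]
    -- iteration 3/4 --
    LT 60: heading 120 -> 180
    FD 13.9: (3.6,24.076) -> (-10.3,24.076) [heading=180, draw]
    -- iteration 4/4 --
    LT 60: heading 180 -> 240
    FD 13.9: (-10.3,24.076) -> (-17.25,12.038) [heading=240, draw]
  ]
  -- iteration 2/3 --
  FD 3.6: (-17.25,12.038) -> (-19.05,8.92) [heading=240, draw]
  REPEAT 4 [
    -- iteration 1/4 --
    LT 60: heading 240 -> 300
    FD 13.9: (-19.05,8.92) -> (-12.1,-3.118) [heading=300, draw]
    -- iteration 2/4 --
    LT 60: heading 300 -> 0
    FD 13.9: (-12.1,-3.118) -> (1.8,-3.118) [heading=0, draw]
    -- iteration 3/4 --
    LT 60: heading 0 -> 60
    FD 13.9: (1.8,-3.118) -> (8.75,8.92) [heading=60, draw]
    -- iteration 4/4 --
    LT 60: heading 60 -> 120
    FD 13.9: (8.75,8.92) -> (1.8,20.958) [heading=120, draw]
  ]
  -- iteration 3/3 --
  FD 3.6: (1.8,20.958) -> (0,24.076) [heading=120, draw]
  REPEAT 4 [
    -- iteration 1/4 --
    LT 60: heading 120 -> 180
    FD 13.9: (0,24.076) -> (-13.9,24.076) [heading=180, draw]
    -- iteration 2/4 --
    LT 60: heading 180 -> 240
    FD 13.9: (-13.9,24.076) -> (-20.85,12.038) [heading=240, draw]
    -- iteration 3/4 --
    LT 60: heading 240 -> 300
    FD 13.9: (-20.85,12.038) -> (-13.9,0) [heading=300, draw]
    -- iteration 4/4 --
    LT 60: heading 300 -> 0
    FD 13.9: (-13.9,0) -> (0,0) [heading=0, draw]
  ]
]
Final: pos=(0,0), heading=0, 15 segment(s) drawn

Segment endpoints: x in {-20.85, -19.05, -17.25, -13.9, -13.9, -12.1, -10.3, 0, 0, 0, 1.8, 1.8, 3.6, 3.6, 8.75, 10.55}, y in {-3.118, -3.118, 0, 0, 0, 8.92, 8.92, 12.038, 12.038, 12.038, 20.958, 24.076, 24.076, 24.076}
xmin=-20.85, ymin=-3.118, xmax=10.55, ymax=24.076

Answer: -20.85 -3.118 10.55 24.076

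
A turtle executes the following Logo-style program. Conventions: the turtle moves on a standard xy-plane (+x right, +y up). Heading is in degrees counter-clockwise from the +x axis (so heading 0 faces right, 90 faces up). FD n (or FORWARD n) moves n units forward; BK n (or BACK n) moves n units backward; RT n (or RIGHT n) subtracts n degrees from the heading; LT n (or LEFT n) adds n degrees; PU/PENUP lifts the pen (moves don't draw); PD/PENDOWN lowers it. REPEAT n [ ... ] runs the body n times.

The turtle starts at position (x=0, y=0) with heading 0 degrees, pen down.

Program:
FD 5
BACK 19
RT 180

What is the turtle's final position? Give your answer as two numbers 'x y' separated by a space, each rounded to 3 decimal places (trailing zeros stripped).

Answer: -14 0

Derivation:
Executing turtle program step by step:
Start: pos=(0,0), heading=0, pen down
FD 5: (0,0) -> (5,0) [heading=0, draw]
BK 19: (5,0) -> (-14,0) [heading=0, draw]
RT 180: heading 0 -> 180
Final: pos=(-14,0), heading=180, 2 segment(s) drawn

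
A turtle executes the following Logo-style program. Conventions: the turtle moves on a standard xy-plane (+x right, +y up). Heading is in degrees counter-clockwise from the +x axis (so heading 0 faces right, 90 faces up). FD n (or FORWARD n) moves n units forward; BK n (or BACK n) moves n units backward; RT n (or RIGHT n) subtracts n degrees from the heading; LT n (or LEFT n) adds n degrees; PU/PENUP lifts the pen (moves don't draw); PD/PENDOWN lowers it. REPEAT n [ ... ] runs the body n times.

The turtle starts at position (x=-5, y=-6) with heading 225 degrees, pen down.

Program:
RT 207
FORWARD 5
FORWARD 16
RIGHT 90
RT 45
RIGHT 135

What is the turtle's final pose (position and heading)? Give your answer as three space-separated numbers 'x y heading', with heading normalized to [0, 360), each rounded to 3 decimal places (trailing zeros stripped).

Executing turtle program step by step:
Start: pos=(-5,-6), heading=225, pen down
RT 207: heading 225 -> 18
FD 5: (-5,-6) -> (-0.245,-4.455) [heading=18, draw]
FD 16: (-0.245,-4.455) -> (14.972,0.489) [heading=18, draw]
RT 90: heading 18 -> 288
RT 45: heading 288 -> 243
RT 135: heading 243 -> 108
Final: pos=(14.972,0.489), heading=108, 2 segment(s) drawn

Answer: 14.972 0.489 108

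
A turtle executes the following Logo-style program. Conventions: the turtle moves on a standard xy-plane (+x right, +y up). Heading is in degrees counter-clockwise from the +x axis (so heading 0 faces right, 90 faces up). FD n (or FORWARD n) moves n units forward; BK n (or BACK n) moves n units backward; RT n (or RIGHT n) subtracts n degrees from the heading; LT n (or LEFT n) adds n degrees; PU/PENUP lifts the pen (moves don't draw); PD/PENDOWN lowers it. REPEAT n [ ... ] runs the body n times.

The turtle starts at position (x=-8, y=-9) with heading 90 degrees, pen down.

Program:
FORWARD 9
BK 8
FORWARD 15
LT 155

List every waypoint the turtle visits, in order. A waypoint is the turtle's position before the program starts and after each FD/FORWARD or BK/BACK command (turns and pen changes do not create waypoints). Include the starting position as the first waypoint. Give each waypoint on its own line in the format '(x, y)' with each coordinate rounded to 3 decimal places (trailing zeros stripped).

Answer: (-8, -9)
(-8, 0)
(-8, -8)
(-8, 7)

Derivation:
Executing turtle program step by step:
Start: pos=(-8,-9), heading=90, pen down
FD 9: (-8,-9) -> (-8,0) [heading=90, draw]
BK 8: (-8,0) -> (-8,-8) [heading=90, draw]
FD 15: (-8,-8) -> (-8,7) [heading=90, draw]
LT 155: heading 90 -> 245
Final: pos=(-8,7), heading=245, 3 segment(s) drawn
Waypoints (4 total):
(-8, -9)
(-8, 0)
(-8, -8)
(-8, 7)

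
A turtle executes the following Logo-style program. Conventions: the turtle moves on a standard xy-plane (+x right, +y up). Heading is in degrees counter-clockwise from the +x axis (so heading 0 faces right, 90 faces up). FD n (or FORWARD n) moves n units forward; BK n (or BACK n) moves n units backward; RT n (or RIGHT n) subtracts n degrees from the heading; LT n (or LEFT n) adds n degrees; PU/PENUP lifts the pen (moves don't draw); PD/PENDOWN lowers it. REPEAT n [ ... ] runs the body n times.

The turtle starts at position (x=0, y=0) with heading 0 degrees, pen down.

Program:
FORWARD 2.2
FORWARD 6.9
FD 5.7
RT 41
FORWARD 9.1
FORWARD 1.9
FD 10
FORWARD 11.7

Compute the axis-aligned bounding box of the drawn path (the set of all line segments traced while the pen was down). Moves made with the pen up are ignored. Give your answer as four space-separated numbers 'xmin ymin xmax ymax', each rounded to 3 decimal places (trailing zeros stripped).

Executing turtle program step by step:
Start: pos=(0,0), heading=0, pen down
FD 2.2: (0,0) -> (2.2,0) [heading=0, draw]
FD 6.9: (2.2,0) -> (9.1,0) [heading=0, draw]
FD 5.7: (9.1,0) -> (14.8,0) [heading=0, draw]
RT 41: heading 0 -> 319
FD 9.1: (14.8,0) -> (21.668,-5.97) [heading=319, draw]
FD 1.9: (21.668,-5.97) -> (23.102,-7.217) [heading=319, draw]
FD 10: (23.102,-7.217) -> (30.649,-13.777) [heading=319, draw]
FD 11.7: (30.649,-13.777) -> (39.479,-21.453) [heading=319, draw]
Final: pos=(39.479,-21.453), heading=319, 7 segment(s) drawn

Segment endpoints: x in {0, 2.2, 9.1, 14.8, 21.668, 23.102, 30.649, 39.479}, y in {-21.453, -13.777, -7.217, -5.97, 0}
xmin=0, ymin=-21.453, xmax=39.479, ymax=0

Answer: 0 -21.453 39.479 0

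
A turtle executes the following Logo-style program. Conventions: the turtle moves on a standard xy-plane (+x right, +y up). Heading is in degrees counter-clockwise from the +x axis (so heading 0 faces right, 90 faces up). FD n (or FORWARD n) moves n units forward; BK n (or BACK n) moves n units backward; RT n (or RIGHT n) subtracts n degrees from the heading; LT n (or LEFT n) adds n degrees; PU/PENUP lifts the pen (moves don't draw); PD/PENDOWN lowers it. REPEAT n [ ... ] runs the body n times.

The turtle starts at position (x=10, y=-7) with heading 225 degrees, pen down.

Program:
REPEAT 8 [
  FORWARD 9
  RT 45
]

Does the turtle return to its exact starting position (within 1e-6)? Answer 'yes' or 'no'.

Executing turtle program step by step:
Start: pos=(10,-7), heading=225, pen down
REPEAT 8 [
  -- iteration 1/8 --
  FD 9: (10,-7) -> (3.636,-13.364) [heading=225, draw]
  RT 45: heading 225 -> 180
  -- iteration 2/8 --
  FD 9: (3.636,-13.364) -> (-5.364,-13.364) [heading=180, draw]
  RT 45: heading 180 -> 135
  -- iteration 3/8 --
  FD 9: (-5.364,-13.364) -> (-11.728,-7) [heading=135, draw]
  RT 45: heading 135 -> 90
  -- iteration 4/8 --
  FD 9: (-11.728,-7) -> (-11.728,2) [heading=90, draw]
  RT 45: heading 90 -> 45
  -- iteration 5/8 --
  FD 9: (-11.728,2) -> (-5.364,8.364) [heading=45, draw]
  RT 45: heading 45 -> 0
  -- iteration 6/8 --
  FD 9: (-5.364,8.364) -> (3.636,8.364) [heading=0, draw]
  RT 45: heading 0 -> 315
  -- iteration 7/8 --
  FD 9: (3.636,8.364) -> (10,2) [heading=315, draw]
  RT 45: heading 315 -> 270
  -- iteration 8/8 --
  FD 9: (10,2) -> (10,-7) [heading=270, draw]
  RT 45: heading 270 -> 225
]
Final: pos=(10,-7), heading=225, 8 segment(s) drawn

Start position: (10, -7)
Final position: (10, -7)
Distance = 0; < 1e-6 -> CLOSED

Answer: yes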